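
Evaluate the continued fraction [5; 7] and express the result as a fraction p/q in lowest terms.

Work from the innermost term outward:
Start with 7.
5 + 1/(7/1) = 5 + 1/7 = 36/7

36/7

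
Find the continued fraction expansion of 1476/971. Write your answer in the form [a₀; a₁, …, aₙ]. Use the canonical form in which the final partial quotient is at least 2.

Apply division with remainder until the remainder is 0:
1476 = 1·971 + 505, so a_0 = 1
971 = 1·505 + 466, so a_1 = 1
505 = 1·466 + 39, so a_2 = 1
466 = 11·39 + 37, so a_3 = 11
39 = 1·37 + 2, so a_4 = 1
37 = 18·2 + 1, so a_5 = 18
2 = 2·1 + 0, so a_6 = 2

[1; 1, 1, 11, 1, 18, 2]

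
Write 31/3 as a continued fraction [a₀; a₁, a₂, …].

⌊31/3⌋ = 10, remainder 1
⌊3/1⌋ = 3, remainder 0

[10; 3]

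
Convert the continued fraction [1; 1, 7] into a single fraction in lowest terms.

Work from the innermost term outward:
Start with 7.
1 + 1/(7/1) = 1 + 1/7 = 8/7
1 + 1/(8/7) = 1 + 7/8 = 15/8

15/8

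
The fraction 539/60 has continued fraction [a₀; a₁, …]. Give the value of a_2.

59

⌊539/60⌋ = 8, remainder 59
⌊60/59⌋ = 1, remainder 1
⌊59/1⌋ = 59, remainder 0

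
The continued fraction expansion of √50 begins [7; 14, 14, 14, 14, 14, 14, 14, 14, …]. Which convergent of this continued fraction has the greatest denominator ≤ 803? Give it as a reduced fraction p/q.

1393/197

List convergents until the denominator exceeds the bound:
a_0 = 7: 7/1  (≤ bound)
a_1 = 14: 99/14  (≤ bound)
a_2 = 14: 1393/197  (≤ bound)
a_3 = 14: 19601/2772  (> 803, stop)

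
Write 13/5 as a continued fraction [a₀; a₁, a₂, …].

[2; 1, 1, 2]

Apply division with remainder until the remainder is 0:
13 = 2·5 + 3, so a_0 = 2
5 = 1·3 + 2, so a_1 = 1
3 = 1·2 + 1, so a_2 = 1
2 = 2·1 + 0, so a_3 = 2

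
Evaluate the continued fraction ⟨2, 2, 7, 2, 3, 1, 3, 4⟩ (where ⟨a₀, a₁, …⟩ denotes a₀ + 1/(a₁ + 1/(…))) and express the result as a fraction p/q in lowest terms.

Start with 4.
3 + 1/(4/1) = 3 + 1/4 = 13/4
1 + 1/(13/4) = 1 + 4/13 = 17/13
3 + 1/(17/13) = 3 + 13/17 = 64/17
2 + 1/(64/17) = 2 + 17/64 = 145/64
7 + 1/(145/64) = 7 + 64/145 = 1079/145
2 + 1/(1079/145) = 2 + 145/1079 = 2303/1079
2 + 1/(2303/1079) = 2 + 1079/2303 = 5685/2303

5685/2303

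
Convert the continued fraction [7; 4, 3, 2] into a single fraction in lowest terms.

Start with 2.
3 + 1/(2/1) = 3 + 1/2 = 7/2
4 + 1/(7/2) = 4 + 2/7 = 30/7
7 + 1/(30/7) = 7 + 7/30 = 217/30

217/30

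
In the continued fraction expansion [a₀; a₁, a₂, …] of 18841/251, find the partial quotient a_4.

5

18841 ÷ 251 → quotient 75, remainder 16
251 ÷ 16 → quotient 15, remainder 11
16 ÷ 11 → quotient 1, remainder 5
11 ÷ 5 → quotient 2, remainder 1
5 ÷ 1 → quotient 5, remainder 0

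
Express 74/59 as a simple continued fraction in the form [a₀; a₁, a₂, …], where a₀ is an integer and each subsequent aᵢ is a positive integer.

[1; 3, 1, 14]

Apply division with remainder until the remainder is 0:
⌊74/59⌋ = 1, remainder 15
⌊59/15⌋ = 3, remainder 14
⌊15/14⌋ = 1, remainder 1
⌊14/1⌋ = 14, remainder 0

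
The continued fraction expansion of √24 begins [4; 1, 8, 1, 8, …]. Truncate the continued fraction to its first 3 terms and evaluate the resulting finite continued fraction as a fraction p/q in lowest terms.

a_0 = 4: 4/1
a_1 = 1: 5/1
a_2 = 8: 44/9

44/9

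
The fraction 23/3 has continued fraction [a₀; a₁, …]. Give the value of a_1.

1

23 ÷ 3 → quotient 7, remainder 2
3 ÷ 2 → quotient 1, remainder 1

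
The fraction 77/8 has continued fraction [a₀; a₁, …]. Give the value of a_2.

77 = 9·8 + 5, so a_0 = 9
8 = 1·5 + 3, so a_1 = 1
5 = 1·3 + 2, so a_2 = 1

1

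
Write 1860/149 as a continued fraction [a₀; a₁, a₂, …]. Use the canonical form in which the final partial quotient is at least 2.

⌊1860/149⌋ = 12, remainder 72
⌊149/72⌋ = 2, remainder 5
⌊72/5⌋ = 14, remainder 2
⌊5/2⌋ = 2, remainder 1
⌊2/1⌋ = 2, remainder 0

[12; 2, 14, 2, 2]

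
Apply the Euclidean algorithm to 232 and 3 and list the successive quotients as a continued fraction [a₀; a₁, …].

[77; 3]

232 ÷ 3 → quotient 77, remainder 1
3 ÷ 1 → quotient 3, remainder 0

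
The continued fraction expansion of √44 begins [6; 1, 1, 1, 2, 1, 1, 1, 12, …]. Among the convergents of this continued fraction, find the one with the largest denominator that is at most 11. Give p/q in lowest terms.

73/11

a_0 = 6: 6/1  (≤ bound)
a_1 = 1: 7/1  (≤ bound)
a_2 = 1: 13/2  (≤ bound)
a_3 = 1: 20/3  (≤ bound)
a_4 = 2: 53/8  (≤ bound)
a_5 = 1: 73/11  (≤ bound)
a_6 = 1: 126/19  (> 11, stop)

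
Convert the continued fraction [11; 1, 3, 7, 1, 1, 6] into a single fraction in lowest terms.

4762/405

Compute successive convergents:
a_0 = 11: 11/1
a_1 = 1: 12/1
a_2 = 3: 47/4
a_3 = 7: 341/29
a_4 = 1: 388/33
a_5 = 1: 729/62
a_6 = 6: 4762/405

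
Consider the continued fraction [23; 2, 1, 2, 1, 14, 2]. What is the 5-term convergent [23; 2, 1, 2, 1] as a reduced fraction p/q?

257/11

Start with 1.
2 + 1/(1/1) = 2 + 1/1 = 3/1
1 + 1/(3/1) = 1 + 1/3 = 4/3
2 + 1/(4/3) = 2 + 3/4 = 11/4
23 + 1/(11/4) = 23 + 4/11 = 257/11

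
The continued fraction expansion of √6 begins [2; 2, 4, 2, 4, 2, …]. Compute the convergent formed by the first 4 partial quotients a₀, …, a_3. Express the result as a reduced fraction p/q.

Start with 2.
4 + 1/(2/1) = 4 + 1/2 = 9/2
2 + 1/(9/2) = 2 + 2/9 = 20/9
2 + 1/(20/9) = 2 + 9/20 = 49/20

49/20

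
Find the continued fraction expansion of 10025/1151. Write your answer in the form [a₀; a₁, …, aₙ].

Apply division with remainder until the remainder is 0:
⌊10025/1151⌋ = 8, remainder 817
⌊1151/817⌋ = 1, remainder 334
⌊817/334⌋ = 2, remainder 149
⌊334/149⌋ = 2, remainder 36
⌊149/36⌋ = 4, remainder 5
⌊36/5⌋ = 7, remainder 1
⌊5/1⌋ = 5, remainder 0

[8; 1, 2, 2, 4, 7, 5]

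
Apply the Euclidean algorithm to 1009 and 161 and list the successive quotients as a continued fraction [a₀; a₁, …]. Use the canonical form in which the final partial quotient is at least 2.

[6; 3, 1, 2, 1, 10]

Repeatedly divide and take the remainder:
1009 ÷ 161 → quotient 6, remainder 43
161 ÷ 43 → quotient 3, remainder 32
43 ÷ 32 → quotient 1, remainder 11
32 ÷ 11 → quotient 2, remainder 10
11 ÷ 10 → quotient 1, remainder 1
10 ÷ 1 → quotient 10, remainder 0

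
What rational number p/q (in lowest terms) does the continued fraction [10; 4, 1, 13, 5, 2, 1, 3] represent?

42097/4126

a_0 = 10: 10/1
a_1 = 4: 41/4
a_2 = 1: 51/5
a_3 = 13: 704/69
a_4 = 5: 3571/350
a_5 = 2: 7846/769
a_6 = 1: 11417/1119
a_7 = 3: 42097/4126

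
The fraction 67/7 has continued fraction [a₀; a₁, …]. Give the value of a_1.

1

Repeatedly divide and take the remainder:
67 ÷ 7 → quotient 9, remainder 4
7 ÷ 4 → quotient 1, remainder 3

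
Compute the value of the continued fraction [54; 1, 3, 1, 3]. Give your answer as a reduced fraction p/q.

Start with 3.
1 + 1/(3/1) = 1 + 1/3 = 4/3
3 + 1/(4/3) = 3 + 3/4 = 15/4
1 + 1/(15/4) = 1 + 4/15 = 19/15
54 + 1/(19/15) = 54 + 15/19 = 1041/19

1041/19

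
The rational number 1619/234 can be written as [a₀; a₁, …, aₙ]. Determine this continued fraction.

Run the Euclidean algorithm, recording each quotient:
⌊1619/234⌋ = 6, remainder 215
⌊234/215⌋ = 1, remainder 19
⌊215/19⌋ = 11, remainder 6
⌊19/6⌋ = 3, remainder 1
⌊6/1⌋ = 6, remainder 0

[6; 1, 11, 3, 6]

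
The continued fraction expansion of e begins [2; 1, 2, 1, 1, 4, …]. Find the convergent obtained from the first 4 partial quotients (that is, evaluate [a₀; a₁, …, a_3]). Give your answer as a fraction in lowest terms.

11/4

Build up convergents one term at a time:
a_0 = 2: 2/1
a_1 = 1: 3/1
a_2 = 2: 8/3
a_3 = 1: 11/4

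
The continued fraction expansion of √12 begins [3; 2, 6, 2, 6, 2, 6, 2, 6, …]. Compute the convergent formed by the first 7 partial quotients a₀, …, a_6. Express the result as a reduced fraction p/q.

8733/2521

Compute successive convergents:
a_0 = 3: 3/1
a_1 = 2: 7/2
a_2 = 6: 45/13
a_3 = 2: 97/28
a_4 = 6: 627/181
a_5 = 2: 1351/390
a_6 = 6: 8733/2521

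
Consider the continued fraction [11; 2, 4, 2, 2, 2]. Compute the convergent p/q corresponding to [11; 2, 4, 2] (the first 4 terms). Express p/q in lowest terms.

Start with 2.
4 + 1/(2/1) = 4 + 1/2 = 9/2
2 + 1/(9/2) = 2 + 2/9 = 20/9
11 + 1/(20/9) = 11 + 9/20 = 229/20

229/20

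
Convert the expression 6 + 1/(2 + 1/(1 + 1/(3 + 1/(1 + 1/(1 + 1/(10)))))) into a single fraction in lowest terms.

Start with 10.
1 + 1/(10/1) = 1 + 1/10 = 11/10
1 + 1/(11/10) = 1 + 10/11 = 21/11
3 + 1/(21/11) = 3 + 11/21 = 74/21
1 + 1/(74/21) = 1 + 21/74 = 95/74
2 + 1/(95/74) = 2 + 74/95 = 264/95
6 + 1/(264/95) = 6 + 95/264 = 1679/264

1679/264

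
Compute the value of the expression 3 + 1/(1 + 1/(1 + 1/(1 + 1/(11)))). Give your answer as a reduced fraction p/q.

128/35

Start with 11.
1 + 1/(11/1) = 1 + 1/11 = 12/11
1 + 1/(12/11) = 1 + 11/12 = 23/12
1 + 1/(23/12) = 1 + 12/23 = 35/23
3 + 1/(35/23) = 3 + 23/35 = 128/35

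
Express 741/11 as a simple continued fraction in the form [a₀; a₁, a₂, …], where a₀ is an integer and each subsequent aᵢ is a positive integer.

[67; 2, 1, 3]

Apply division with remainder until the remainder is 0:
741 = 67·11 + 4, so a_0 = 67
11 = 2·4 + 3, so a_1 = 2
4 = 1·3 + 1, so a_2 = 1
3 = 3·1 + 0, so a_3 = 3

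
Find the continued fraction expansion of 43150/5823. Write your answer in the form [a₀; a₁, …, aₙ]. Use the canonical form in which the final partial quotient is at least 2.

[7; 2, 2, 3, 2, 49, 3]

⌊43150/5823⌋ = 7, remainder 2389
⌊5823/2389⌋ = 2, remainder 1045
⌊2389/1045⌋ = 2, remainder 299
⌊1045/299⌋ = 3, remainder 148
⌊299/148⌋ = 2, remainder 3
⌊148/3⌋ = 49, remainder 1
⌊3/1⌋ = 3, remainder 0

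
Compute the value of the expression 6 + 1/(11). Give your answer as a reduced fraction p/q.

67/11

Collapse the nested fraction from the inside out:
Start with 11.
6 + 1/(11/1) = 6 + 1/11 = 67/11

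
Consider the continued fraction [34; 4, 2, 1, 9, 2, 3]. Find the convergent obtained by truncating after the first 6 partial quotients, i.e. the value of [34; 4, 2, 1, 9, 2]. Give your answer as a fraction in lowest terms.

9071/265

Start with 2.
9 + 1/(2/1) = 9 + 1/2 = 19/2
1 + 1/(19/2) = 1 + 2/19 = 21/19
2 + 1/(21/19) = 2 + 19/21 = 61/21
4 + 1/(61/21) = 4 + 21/61 = 265/61
34 + 1/(265/61) = 34 + 61/265 = 9071/265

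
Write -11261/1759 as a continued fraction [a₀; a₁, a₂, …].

-11261 ÷ 1759 → quotient -7, remainder 1052
1759 ÷ 1052 → quotient 1, remainder 707
1052 ÷ 707 → quotient 1, remainder 345
707 ÷ 345 → quotient 2, remainder 17
345 ÷ 17 → quotient 20, remainder 5
17 ÷ 5 → quotient 3, remainder 2
5 ÷ 2 → quotient 2, remainder 1
2 ÷ 1 → quotient 2, remainder 0

[-7; 1, 1, 2, 20, 3, 2, 2]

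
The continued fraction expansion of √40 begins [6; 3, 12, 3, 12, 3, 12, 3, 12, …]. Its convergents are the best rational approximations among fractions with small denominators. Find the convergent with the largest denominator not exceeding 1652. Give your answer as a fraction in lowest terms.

8886/1405

a_0 = 6: 6/1  (≤ bound)
a_1 = 3: 19/3  (≤ bound)
a_2 = 12: 234/37  (≤ bound)
a_3 = 3: 721/114  (≤ bound)
a_4 = 12: 8886/1405  (≤ bound)
a_5 = 3: 27379/4329  (> 1652, stop)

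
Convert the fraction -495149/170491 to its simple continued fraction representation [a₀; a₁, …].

Apply division with remainder until the remainder is 0:
-495149 = -3·170491 + 16324, so a_0 = -3
170491 = 10·16324 + 7251, so a_1 = 10
16324 = 2·7251 + 1822, so a_2 = 2
7251 = 3·1822 + 1785, so a_3 = 3
1822 = 1·1785 + 37, so a_4 = 1
1785 = 48·37 + 9, so a_5 = 48
37 = 4·9 + 1, so a_6 = 4
9 = 9·1 + 0, so a_7 = 9

[-3; 10, 2, 3, 1, 48, 4, 9]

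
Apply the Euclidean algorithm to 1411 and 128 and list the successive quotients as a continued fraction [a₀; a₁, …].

[11; 42, 1, 2]

Apply division with remainder until the remainder is 0:
1411 = 11·128 + 3, so a_0 = 11
128 = 42·3 + 2, so a_1 = 42
3 = 1·2 + 1, so a_2 = 1
2 = 2·1 + 0, so a_3 = 2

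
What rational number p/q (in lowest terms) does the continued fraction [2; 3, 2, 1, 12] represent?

a_0 = 2: 2/1
a_1 = 3: 7/3
a_2 = 2: 16/7
a_3 = 1: 23/10
a_4 = 12: 292/127

292/127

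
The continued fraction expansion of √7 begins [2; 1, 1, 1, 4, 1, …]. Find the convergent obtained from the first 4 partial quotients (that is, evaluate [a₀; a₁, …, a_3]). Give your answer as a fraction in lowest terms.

Build up convergents one term at a time:
a_0 = 2: 2/1
a_1 = 1: 3/1
a_2 = 1: 5/2
a_3 = 1: 8/3

8/3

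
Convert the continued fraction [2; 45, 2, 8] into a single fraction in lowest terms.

1563/773

Starting at the tail and folding back:
Start with 8.
2 + 1/(8/1) = 2 + 1/8 = 17/8
45 + 1/(17/8) = 45 + 8/17 = 773/17
2 + 1/(773/17) = 2 + 17/773 = 1563/773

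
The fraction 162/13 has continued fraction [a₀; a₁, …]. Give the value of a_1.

162 ÷ 13 → quotient 12, remainder 6
13 ÷ 6 → quotient 2, remainder 1

2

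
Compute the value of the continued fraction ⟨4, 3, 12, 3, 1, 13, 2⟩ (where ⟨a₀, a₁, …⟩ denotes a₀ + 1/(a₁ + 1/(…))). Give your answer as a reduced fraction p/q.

18617/4305

Compute successive convergents:
a_0 = 4: 4/1
a_1 = 3: 13/3
a_2 = 12: 160/37
a_3 = 3: 493/114
a_4 = 1: 653/151
a_5 = 13: 8982/2077
a_6 = 2: 18617/4305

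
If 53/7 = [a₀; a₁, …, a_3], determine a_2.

1

53 = 7·7 + 4, so a_0 = 7
7 = 1·4 + 3, so a_1 = 1
4 = 1·3 + 1, so a_2 = 1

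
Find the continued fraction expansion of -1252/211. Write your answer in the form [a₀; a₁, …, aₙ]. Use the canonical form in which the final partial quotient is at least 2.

-1252 = -6·211 + 14, so a_0 = -6
211 = 15·14 + 1, so a_1 = 15
14 = 14·1 + 0, so a_2 = 14

[-6; 15, 14]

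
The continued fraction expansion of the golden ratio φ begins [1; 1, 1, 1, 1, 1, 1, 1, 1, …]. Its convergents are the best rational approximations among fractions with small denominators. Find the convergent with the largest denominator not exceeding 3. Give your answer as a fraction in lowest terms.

a_0 = 1: 1/1  (≤ bound)
a_1 = 1: 2/1  (≤ bound)
a_2 = 1: 3/2  (≤ bound)
a_3 = 1: 5/3  (≤ bound)
a_4 = 1: 8/5  (> 3, stop)

5/3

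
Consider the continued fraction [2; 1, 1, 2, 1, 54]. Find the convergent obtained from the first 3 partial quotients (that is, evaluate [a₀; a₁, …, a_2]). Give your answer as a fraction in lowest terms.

Work from the innermost term outward:
Start with 1.
1 + 1/(1/1) = 1 + 1/1 = 2/1
2 + 1/(2/1) = 2 + 1/2 = 5/2

5/2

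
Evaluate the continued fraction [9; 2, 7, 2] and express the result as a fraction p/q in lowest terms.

Collapse the nested fraction from the inside out:
Start with 2.
7 + 1/(2/1) = 7 + 1/2 = 15/2
2 + 1/(15/2) = 2 + 2/15 = 32/15
9 + 1/(32/15) = 9 + 15/32 = 303/32

303/32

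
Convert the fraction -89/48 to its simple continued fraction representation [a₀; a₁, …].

Repeatedly divide and take the remainder:
-89 ÷ 48 → quotient -2, remainder 7
48 ÷ 7 → quotient 6, remainder 6
7 ÷ 6 → quotient 1, remainder 1
6 ÷ 1 → quotient 6, remainder 0

[-2; 6, 1, 6]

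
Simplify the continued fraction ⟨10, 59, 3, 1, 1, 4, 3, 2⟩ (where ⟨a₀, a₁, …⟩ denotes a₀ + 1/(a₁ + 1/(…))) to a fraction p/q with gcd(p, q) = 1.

Collapse the nested fraction from the inside out:
Start with 2.
3 + 1/(2/1) = 3 + 1/2 = 7/2
4 + 1/(7/2) = 4 + 2/7 = 30/7
1 + 1/(30/7) = 1 + 7/30 = 37/30
1 + 1/(37/30) = 1 + 30/37 = 67/37
3 + 1/(67/37) = 3 + 37/67 = 238/67
59 + 1/(238/67) = 59 + 67/238 = 14109/238
10 + 1/(14109/238) = 10 + 238/14109 = 141328/14109

141328/14109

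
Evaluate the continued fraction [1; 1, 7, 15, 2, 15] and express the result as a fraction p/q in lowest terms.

7262/3871

a_0 = 1: 1/1
a_1 = 1: 2/1
a_2 = 7: 15/8
a_3 = 15: 227/121
a_4 = 2: 469/250
a_5 = 15: 7262/3871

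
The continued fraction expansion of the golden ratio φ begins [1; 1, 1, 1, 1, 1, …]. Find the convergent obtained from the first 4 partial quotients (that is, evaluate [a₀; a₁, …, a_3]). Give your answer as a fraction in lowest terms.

Compute successive convergents:
a_0 = 1: 1/1
a_1 = 1: 2/1
a_2 = 1: 3/2
a_3 = 1: 5/3

5/3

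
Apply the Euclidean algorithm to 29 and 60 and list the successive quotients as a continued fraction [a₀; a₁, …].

[0; 2, 14, 2]

29 = 0·60 + 29, so a_0 = 0
60 = 2·29 + 2, so a_1 = 2
29 = 14·2 + 1, so a_2 = 14
2 = 2·1 + 0, so a_3 = 2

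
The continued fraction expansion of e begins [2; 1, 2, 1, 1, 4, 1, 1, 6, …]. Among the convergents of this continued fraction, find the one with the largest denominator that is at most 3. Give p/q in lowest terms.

8/3

List convergents until the denominator exceeds the bound:
a_0 = 2: 2/1  (≤ bound)
a_1 = 1: 3/1  (≤ bound)
a_2 = 2: 8/3  (≤ bound)
a_3 = 1: 11/4  (> 3, stop)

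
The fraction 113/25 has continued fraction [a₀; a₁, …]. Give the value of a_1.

113 ÷ 25 → quotient 4, remainder 13
25 ÷ 13 → quotient 1, remainder 12

1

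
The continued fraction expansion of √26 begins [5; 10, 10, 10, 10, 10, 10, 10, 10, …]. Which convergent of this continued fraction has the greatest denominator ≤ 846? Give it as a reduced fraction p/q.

515/101

List convergents until the denominator exceeds the bound:
a_0 = 5: 5/1  (≤ bound)
a_1 = 10: 51/10  (≤ bound)
a_2 = 10: 515/101  (≤ bound)
a_3 = 10: 5201/1020  (> 846, stop)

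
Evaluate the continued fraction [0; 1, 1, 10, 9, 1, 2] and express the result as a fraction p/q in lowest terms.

Start with 2.
1 + 1/(2/1) = 1 + 1/2 = 3/2
9 + 1/(3/2) = 9 + 2/3 = 29/3
10 + 1/(29/3) = 10 + 3/29 = 293/29
1 + 1/(293/29) = 1 + 29/293 = 322/293
1 + 1/(322/293) = 1 + 293/322 = 615/322
0 + 1/(615/322) = 0 + 322/615 = 322/615

322/615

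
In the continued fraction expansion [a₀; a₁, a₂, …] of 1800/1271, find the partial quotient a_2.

⌊1800/1271⌋ = 1, remainder 529
⌊1271/529⌋ = 2, remainder 213
⌊529/213⌋ = 2, remainder 103

2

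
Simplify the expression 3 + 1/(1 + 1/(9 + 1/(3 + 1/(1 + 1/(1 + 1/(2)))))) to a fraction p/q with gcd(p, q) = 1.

Use the convergent recurrence hₖ = aₖ·hₖ₋₁ + hₖ₋₂ (and likewise for the denominators kₖ):
a_0 = 3: 3/1
a_1 = 1: 4/1
a_2 = 9: 39/10
a_3 = 3: 121/31
a_4 = 1: 160/41
a_5 = 1: 281/72
a_6 = 2: 722/185

722/185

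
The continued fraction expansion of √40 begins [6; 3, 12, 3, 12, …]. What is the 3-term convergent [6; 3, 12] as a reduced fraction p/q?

a_0 = 6: 6/1
a_1 = 3: 19/3
a_2 = 12: 234/37

234/37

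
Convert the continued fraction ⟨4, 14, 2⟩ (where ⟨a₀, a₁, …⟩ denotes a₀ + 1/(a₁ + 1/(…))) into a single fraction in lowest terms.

Work from the innermost term outward:
Start with 2.
14 + 1/(2/1) = 14 + 1/2 = 29/2
4 + 1/(29/2) = 4 + 2/29 = 118/29

118/29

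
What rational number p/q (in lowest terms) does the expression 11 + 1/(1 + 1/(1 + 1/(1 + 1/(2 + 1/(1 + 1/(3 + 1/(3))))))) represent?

1559/134

Build up convergents one term at a time:
a_0 = 11: 11/1
a_1 = 1: 12/1
a_2 = 1: 23/2
a_3 = 1: 35/3
a_4 = 2: 93/8
a_5 = 1: 128/11
a_6 = 3: 477/41
a_7 = 3: 1559/134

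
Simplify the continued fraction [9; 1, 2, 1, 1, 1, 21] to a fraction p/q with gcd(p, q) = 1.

a_0 = 9: 9/1
a_1 = 1: 10/1
a_2 = 2: 29/3
a_3 = 1: 39/4
a_4 = 1: 68/7
a_5 = 1: 107/11
a_6 = 21: 2315/238

2315/238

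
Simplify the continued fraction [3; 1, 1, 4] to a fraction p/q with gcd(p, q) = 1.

32/9

Work from the innermost term outward:
Start with 4.
1 + 1/(4/1) = 1 + 1/4 = 5/4
1 + 1/(5/4) = 1 + 4/5 = 9/5
3 + 1/(9/5) = 3 + 5/9 = 32/9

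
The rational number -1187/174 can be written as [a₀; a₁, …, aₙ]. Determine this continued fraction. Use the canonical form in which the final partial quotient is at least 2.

[-7; 5, 1, 1, 1, 1, 2, 2]

⌊-1187/174⌋ = -7, remainder 31
⌊174/31⌋ = 5, remainder 19
⌊31/19⌋ = 1, remainder 12
⌊19/12⌋ = 1, remainder 7
⌊12/7⌋ = 1, remainder 5
⌊7/5⌋ = 1, remainder 2
⌊5/2⌋ = 2, remainder 1
⌊2/1⌋ = 2, remainder 0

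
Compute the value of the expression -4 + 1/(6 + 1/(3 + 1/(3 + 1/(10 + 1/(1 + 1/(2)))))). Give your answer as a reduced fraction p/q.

Use the convergent recurrence hₖ = aₖ·hₖ₋₁ + hₖ₋₂ (and likewise for the denominators kₖ):
a_0 = -4: -4/1
a_1 = 6: -23/6
a_2 = 3: -73/19
a_3 = 3: -242/63
a_4 = 10: -2493/649
a_5 = 1: -2735/712
a_6 = 2: -7963/2073

-7963/2073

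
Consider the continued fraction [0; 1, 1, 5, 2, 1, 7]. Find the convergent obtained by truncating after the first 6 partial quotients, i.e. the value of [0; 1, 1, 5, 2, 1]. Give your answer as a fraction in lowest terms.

19/35

a_0 = 0: 0/1
a_1 = 1: 1/1
a_2 = 1: 1/2
a_3 = 5: 6/11
a_4 = 2: 13/24
a_5 = 1: 19/35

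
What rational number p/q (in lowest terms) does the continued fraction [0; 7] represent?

a_0 = 0: 0/1
a_1 = 7: 1/7

1/7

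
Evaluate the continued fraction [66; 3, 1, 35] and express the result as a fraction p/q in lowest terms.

a_0 = 66: 66/1
a_1 = 3: 199/3
a_2 = 1: 265/4
a_3 = 35: 9474/143

9474/143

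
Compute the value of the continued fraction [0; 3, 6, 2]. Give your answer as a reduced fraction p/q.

13/41

Compute successive convergents:
a_0 = 0: 0/1
a_1 = 3: 1/3
a_2 = 6: 6/19
a_3 = 2: 13/41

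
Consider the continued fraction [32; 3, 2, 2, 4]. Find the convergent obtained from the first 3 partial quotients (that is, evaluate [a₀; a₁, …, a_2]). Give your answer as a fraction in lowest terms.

Use the convergent recurrence hₖ = aₖ·hₖ₋₁ + hₖ₋₂ (and likewise for the denominators kₖ):
a_0 = 32: 32/1
a_1 = 3: 97/3
a_2 = 2: 226/7

226/7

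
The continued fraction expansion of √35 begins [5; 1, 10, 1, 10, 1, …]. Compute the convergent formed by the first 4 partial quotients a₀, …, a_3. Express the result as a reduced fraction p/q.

a_0 = 5: 5/1
a_1 = 1: 6/1
a_2 = 10: 65/11
a_3 = 1: 71/12

71/12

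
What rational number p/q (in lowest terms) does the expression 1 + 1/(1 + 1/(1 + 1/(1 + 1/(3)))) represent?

Start with 3.
1 + 1/(3/1) = 1 + 1/3 = 4/3
1 + 1/(4/3) = 1 + 3/4 = 7/4
1 + 1/(7/4) = 1 + 4/7 = 11/7
1 + 1/(11/7) = 1 + 7/11 = 18/11

18/11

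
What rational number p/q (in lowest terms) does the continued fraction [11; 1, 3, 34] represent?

1610/137

Compute successive convergents:
a_0 = 11: 11/1
a_1 = 1: 12/1
a_2 = 3: 47/4
a_3 = 34: 1610/137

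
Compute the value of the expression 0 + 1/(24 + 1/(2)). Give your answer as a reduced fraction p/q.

2/49

a_0 = 0: 0/1
a_1 = 24: 1/24
a_2 = 2: 2/49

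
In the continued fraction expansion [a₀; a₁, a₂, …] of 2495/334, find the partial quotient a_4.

5

2495 ÷ 334 → quotient 7, remainder 157
334 ÷ 157 → quotient 2, remainder 20
157 ÷ 20 → quotient 7, remainder 17
20 ÷ 17 → quotient 1, remainder 3
17 ÷ 3 → quotient 5, remainder 2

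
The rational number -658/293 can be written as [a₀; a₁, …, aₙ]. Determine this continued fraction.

⌊-658/293⌋ = -3, remainder 221
⌊293/221⌋ = 1, remainder 72
⌊221/72⌋ = 3, remainder 5
⌊72/5⌋ = 14, remainder 2
⌊5/2⌋ = 2, remainder 1
⌊2/1⌋ = 2, remainder 0

[-3; 1, 3, 14, 2, 2]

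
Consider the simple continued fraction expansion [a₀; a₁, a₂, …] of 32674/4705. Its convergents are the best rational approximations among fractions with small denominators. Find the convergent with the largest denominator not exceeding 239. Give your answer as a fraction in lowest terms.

125/18

a_0 = 6: 6/1  (≤ bound)
a_1 = 1: 7/1  (≤ bound)
a_2 = 17: 125/18  (≤ bound)
a_3 = 37: 4632/667  (> 239, stop)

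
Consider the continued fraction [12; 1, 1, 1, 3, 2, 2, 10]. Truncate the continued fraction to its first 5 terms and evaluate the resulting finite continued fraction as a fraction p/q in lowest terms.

139/11

a_0 = 12: 12/1
a_1 = 1: 13/1
a_2 = 1: 25/2
a_3 = 1: 38/3
a_4 = 3: 139/11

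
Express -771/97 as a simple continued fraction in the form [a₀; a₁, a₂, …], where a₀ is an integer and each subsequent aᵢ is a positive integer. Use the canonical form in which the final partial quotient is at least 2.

[-8; 19, 2, 2]

⌊-771/97⌋ = -8, remainder 5
⌊97/5⌋ = 19, remainder 2
⌊5/2⌋ = 2, remainder 1
⌊2/1⌋ = 2, remainder 0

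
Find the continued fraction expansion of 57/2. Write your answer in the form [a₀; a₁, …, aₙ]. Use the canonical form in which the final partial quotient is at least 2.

Run the Euclidean algorithm, recording each quotient:
57 = 28·2 + 1, so a_0 = 28
2 = 2·1 + 0, so a_1 = 2

[28; 2]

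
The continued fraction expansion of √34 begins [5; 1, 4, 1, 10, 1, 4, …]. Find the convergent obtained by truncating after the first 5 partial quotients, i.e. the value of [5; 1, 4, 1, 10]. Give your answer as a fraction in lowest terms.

Work from the innermost term outward:
Start with 10.
1 + 1/(10/1) = 1 + 1/10 = 11/10
4 + 1/(11/10) = 4 + 10/11 = 54/11
1 + 1/(54/11) = 1 + 11/54 = 65/54
5 + 1/(65/54) = 5 + 54/65 = 379/65

379/65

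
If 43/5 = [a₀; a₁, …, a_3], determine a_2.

1

⌊43/5⌋ = 8, remainder 3
⌊5/3⌋ = 1, remainder 2
⌊3/2⌋ = 1, remainder 1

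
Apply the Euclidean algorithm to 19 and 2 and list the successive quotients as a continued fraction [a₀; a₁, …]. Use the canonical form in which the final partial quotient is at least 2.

Repeatedly divide and take the remainder:
⌊19/2⌋ = 9, remainder 1
⌊2/1⌋ = 2, remainder 0

[9; 2]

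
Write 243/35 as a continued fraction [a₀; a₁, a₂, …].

[6; 1, 16, 2]

243 = 6·35 + 33, so a_0 = 6
35 = 1·33 + 2, so a_1 = 1
33 = 16·2 + 1, so a_2 = 16
2 = 2·1 + 0, so a_3 = 2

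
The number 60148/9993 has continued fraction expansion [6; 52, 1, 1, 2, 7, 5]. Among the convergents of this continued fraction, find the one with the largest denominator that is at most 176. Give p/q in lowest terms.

632/105

a_0 = 6: 6/1  (≤ bound)
a_1 = 52: 313/52  (≤ bound)
a_2 = 1: 319/53  (≤ bound)
a_3 = 1: 632/105  (≤ bound)
a_4 = 2: 1583/263  (> 176, stop)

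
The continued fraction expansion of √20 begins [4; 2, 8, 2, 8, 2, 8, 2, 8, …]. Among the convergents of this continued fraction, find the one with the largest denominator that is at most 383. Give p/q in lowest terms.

List convergents until the denominator exceeds the bound:
a_0 = 4: 4/1  (≤ bound)
a_1 = 2: 9/2  (≤ bound)
a_2 = 8: 76/17  (≤ bound)
a_3 = 2: 161/36  (≤ bound)
a_4 = 8: 1364/305  (≤ bound)
a_5 = 2: 2889/646  (> 383, stop)

1364/305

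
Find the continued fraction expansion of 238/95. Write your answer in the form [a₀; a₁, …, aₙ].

Run the Euclidean algorithm, recording each quotient:
238 = 2·95 + 48, so a_0 = 2
95 = 1·48 + 47, so a_1 = 1
48 = 1·47 + 1, so a_2 = 1
47 = 47·1 + 0, so a_3 = 47

[2; 1, 1, 47]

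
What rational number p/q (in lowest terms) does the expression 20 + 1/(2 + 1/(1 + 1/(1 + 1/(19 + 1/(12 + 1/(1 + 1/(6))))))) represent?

180624/8855

a_0 = 20: 20/1
a_1 = 2: 41/2
a_2 = 1: 61/3
a_3 = 1: 102/5
a_4 = 19: 1999/98
a_5 = 12: 24090/1181
a_6 = 1: 26089/1279
a_7 = 6: 180624/8855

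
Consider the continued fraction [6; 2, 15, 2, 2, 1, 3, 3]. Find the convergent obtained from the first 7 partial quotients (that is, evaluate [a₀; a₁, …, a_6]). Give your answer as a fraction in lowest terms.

Starting at the tail and folding back:
Start with 3.
1 + 1/(3/1) = 1 + 1/3 = 4/3
2 + 1/(4/3) = 2 + 3/4 = 11/4
2 + 1/(11/4) = 2 + 4/11 = 26/11
15 + 1/(26/11) = 15 + 11/26 = 401/26
2 + 1/(401/26) = 2 + 26/401 = 828/401
6 + 1/(828/401) = 6 + 401/828 = 5369/828

5369/828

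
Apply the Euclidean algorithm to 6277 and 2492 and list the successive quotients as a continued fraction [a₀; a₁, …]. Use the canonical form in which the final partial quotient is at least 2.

6277 ÷ 2492 → quotient 2, remainder 1293
2492 ÷ 1293 → quotient 1, remainder 1199
1293 ÷ 1199 → quotient 1, remainder 94
1199 ÷ 94 → quotient 12, remainder 71
94 ÷ 71 → quotient 1, remainder 23
71 ÷ 23 → quotient 3, remainder 2
23 ÷ 2 → quotient 11, remainder 1
2 ÷ 1 → quotient 2, remainder 0

[2; 1, 1, 12, 1, 3, 11, 2]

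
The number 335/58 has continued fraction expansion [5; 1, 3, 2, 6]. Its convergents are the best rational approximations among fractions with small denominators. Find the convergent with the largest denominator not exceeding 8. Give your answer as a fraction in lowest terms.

23/4

a_0 = 5: 5/1  (≤ bound)
a_1 = 1: 6/1  (≤ bound)
a_2 = 3: 23/4  (≤ bound)
a_3 = 2: 52/9  (> 8, stop)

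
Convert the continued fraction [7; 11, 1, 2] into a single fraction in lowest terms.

Start with 2.
1 + 1/(2/1) = 1 + 1/2 = 3/2
11 + 1/(3/2) = 11 + 2/3 = 35/3
7 + 1/(35/3) = 7 + 3/35 = 248/35

248/35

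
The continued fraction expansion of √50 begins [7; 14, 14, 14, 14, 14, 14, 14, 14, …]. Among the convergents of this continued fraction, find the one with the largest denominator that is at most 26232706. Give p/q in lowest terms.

a_0 = 7: 7/1  (≤ bound)
a_1 = 14: 99/14  (≤ bound)
a_2 = 14: 1393/197  (≤ bound)
a_3 = 14: 19601/2772  (≤ bound)
a_4 = 14: 275807/39005  (≤ bound)
a_5 = 14: 3880899/548842  (≤ bound)
a_6 = 14: 54608393/7722793  (≤ bound)
a_7 = 14: 768398401/108667944  (> 26232706, stop)

54608393/7722793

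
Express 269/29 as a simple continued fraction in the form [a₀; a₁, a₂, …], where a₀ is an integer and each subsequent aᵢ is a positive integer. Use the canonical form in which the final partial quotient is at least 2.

[9; 3, 1, 1, 1, 2]

⌊269/29⌋ = 9, remainder 8
⌊29/8⌋ = 3, remainder 5
⌊8/5⌋ = 1, remainder 3
⌊5/3⌋ = 1, remainder 2
⌊3/2⌋ = 1, remainder 1
⌊2/1⌋ = 2, remainder 0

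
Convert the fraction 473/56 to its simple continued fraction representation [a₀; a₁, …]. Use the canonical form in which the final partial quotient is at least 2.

[8; 2, 4, 6]

473 = 8·56 + 25, so a_0 = 8
56 = 2·25 + 6, so a_1 = 2
25 = 4·6 + 1, so a_2 = 4
6 = 6·1 + 0, so a_3 = 6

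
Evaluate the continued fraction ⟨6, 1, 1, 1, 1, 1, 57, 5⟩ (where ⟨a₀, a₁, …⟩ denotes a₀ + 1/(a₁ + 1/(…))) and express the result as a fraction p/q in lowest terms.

Starting at the tail and folding back:
Start with 5.
57 + 1/(5/1) = 57 + 1/5 = 286/5
1 + 1/(286/5) = 1 + 5/286 = 291/286
1 + 1/(291/286) = 1 + 286/291 = 577/291
1 + 1/(577/291) = 1 + 291/577 = 868/577
1 + 1/(868/577) = 1 + 577/868 = 1445/868
1 + 1/(1445/868) = 1 + 868/1445 = 2313/1445
6 + 1/(2313/1445) = 6 + 1445/2313 = 15323/2313

15323/2313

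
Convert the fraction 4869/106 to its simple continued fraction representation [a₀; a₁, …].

[45; 1, 14, 7]

Repeatedly divide and take the remainder:
4869 ÷ 106 → quotient 45, remainder 99
106 ÷ 99 → quotient 1, remainder 7
99 ÷ 7 → quotient 14, remainder 1
7 ÷ 1 → quotient 7, remainder 0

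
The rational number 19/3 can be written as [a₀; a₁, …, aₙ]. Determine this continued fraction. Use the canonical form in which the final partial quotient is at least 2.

[6; 3]

19 = 6·3 + 1, so a_0 = 6
3 = 3·1 + 0, so a_1 = 3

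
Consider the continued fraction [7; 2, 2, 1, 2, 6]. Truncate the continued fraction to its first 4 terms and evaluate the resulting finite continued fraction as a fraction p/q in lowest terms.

52/7

Build up convergents one term at a time:
a_0 = 7: 7/1
a_1 = 2: 15/2
a_2 = 2: 37/5
a_3 = 1: 52/7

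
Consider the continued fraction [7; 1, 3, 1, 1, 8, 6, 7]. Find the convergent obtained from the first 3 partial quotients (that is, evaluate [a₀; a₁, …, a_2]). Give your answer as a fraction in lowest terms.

Start with 3.
1 + 1/(3/1) = 1 + 1/3 = 4/3
7 + 1/(4/3) = 7 + 3/4 = 31/4

31/4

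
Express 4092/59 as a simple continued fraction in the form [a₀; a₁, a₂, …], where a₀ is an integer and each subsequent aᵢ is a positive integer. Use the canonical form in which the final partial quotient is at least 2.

Repeatedly divide and take the remainder:
⌊4092/59⌋ = 69, remainder 21
⌊59/21⌋ = 2, remainder 17
⌊21/17⌋ = 1, remainder 4
⌊17/4⌋ = 4, remainder 1
⌊4/1⌋ = 4, remainder 0

[69; 2, 1, 4, 4]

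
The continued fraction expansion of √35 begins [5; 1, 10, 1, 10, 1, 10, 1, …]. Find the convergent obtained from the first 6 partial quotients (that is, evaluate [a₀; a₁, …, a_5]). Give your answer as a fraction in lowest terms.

846/143

a_0 = 5: 5/1
a_1 = 1: 6/1
a_2 = 10: 65/11
a_3 = 1: 71/12
a_4 = 10: 775/131
a_5 = 1: 846/143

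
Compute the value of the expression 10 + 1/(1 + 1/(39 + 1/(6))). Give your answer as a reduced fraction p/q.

a_0 = 10: 10/1
a_1 = 1: 11/1
a_2 = 39: 439/40
a_3 = 6: 2645/241

2645/241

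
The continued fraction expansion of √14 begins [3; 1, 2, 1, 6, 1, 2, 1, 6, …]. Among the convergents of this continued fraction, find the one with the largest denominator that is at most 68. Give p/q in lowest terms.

a_0 = 3: 3/1  (≤ bound)
a_1 = 1: 4/1  (≤ bound)
a_2 = 2: 11/3  (≤ bound)
a_3 = 1: 15/4  (≤ bound)
a_4 = 6: 101/27  (≤ bound)
a_5 = 1: 116/31  (≤ bound)
a_6 = 2: 333/89  (> 68, stop)

116/31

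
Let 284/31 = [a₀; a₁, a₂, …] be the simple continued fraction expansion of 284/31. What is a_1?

6

284 ÷ 31 → quotient 9, remainder 5
31 ÷ 5 → quotient 6, remainder 1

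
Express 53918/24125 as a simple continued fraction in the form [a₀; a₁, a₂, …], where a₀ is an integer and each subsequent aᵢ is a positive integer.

⌊53918/24125⌋ = 2, remainder 5668
⌊24125/5668⌋ = 4, remainder 1453
⌊5668/1453⌋ = 3, remainder 1309
⌊1453/1309⌋ = 1, remainder 144
⌊1309/144⌋ = 9, remainder 13
⌊144/13⌋ = 11, remainder 1
⌊13/1⌋ = 13, remainder 0

[2; 4, 3, 1, 9, 11, 13]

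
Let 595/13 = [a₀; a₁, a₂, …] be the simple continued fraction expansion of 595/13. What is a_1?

1

595 ÷ 13 → quotient 45, remainder 10
13 ÷ 10 → quotient 1, remainder 3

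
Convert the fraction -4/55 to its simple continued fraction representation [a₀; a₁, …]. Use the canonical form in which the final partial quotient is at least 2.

[-1; 1, 12, 1, 3]

-4 = -1·55 + 51, so a_0 = -1
55 = 1·51 + 4, so a_1 = 1
51 = 12·4 + 3, so a_2 = 12
4 = 1·3 + 1, so a_3 = 1
3 = 3·1 + 0, so a_4 = 3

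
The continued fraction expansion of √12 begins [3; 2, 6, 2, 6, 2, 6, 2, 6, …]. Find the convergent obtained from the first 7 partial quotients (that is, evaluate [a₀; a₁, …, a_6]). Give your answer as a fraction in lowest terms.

8733/2521

Start with 6.
2 + 1/(6/1) = 2 + 1/6 = 13/6
6 + 1/(13/6) = 6 + 6/13 = 84/13
2 + 1/(84/13) = 2 + 13/84 = 181/84
6 + 1/(181/84) = 6 + 84/181 = 1170/181
2 + 1/(1170/181) = 2 + 181/1170 = 2521/1170
3 + 1/(2521/1170) = 3 + 1170/2521 = 8733/2521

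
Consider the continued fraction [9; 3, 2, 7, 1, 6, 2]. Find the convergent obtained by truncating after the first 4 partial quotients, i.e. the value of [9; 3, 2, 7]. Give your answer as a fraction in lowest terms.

Start with 7.
2 + 1/(7/1) = 2 + 1/7 = 15/7
3 + 1/(15/7) = 3 + 7/15 = 52/15
9 + 1/(52/15) = 9 + 15/52 = 483/52

483/52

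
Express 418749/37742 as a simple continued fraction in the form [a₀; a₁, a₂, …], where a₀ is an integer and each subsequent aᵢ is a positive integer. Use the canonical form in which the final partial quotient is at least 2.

[11; 10, 1, 1, 10, 1, 12, 12]

418749 = 11·37742 + 3587, so a_0 = 11
37742 = 10·3587 + 1872, so a_1 = 10
3587 = 1·1872 + 1715, so a_2 = 1
1872 = 1·1715 + 157, so a_3 = 1
1715 = 10·157 + 145, so a_4 = 10
157 = 1·145 + 12, so a_5 = 1
145 = 12·12 + 1, so a_6 = 12
12 = 12·1 + 0, so a_7 = 12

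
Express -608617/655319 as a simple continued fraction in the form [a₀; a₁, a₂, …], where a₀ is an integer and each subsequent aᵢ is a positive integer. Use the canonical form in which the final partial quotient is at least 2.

[-1; 14, 31, 3, 10, 48]

⌊-608617/655319⌋ = -1, remainder 46702
⌊655319/46702⌋ = 14, remainder 1491
⌊46702/1491⌋ = 31, remainder 481
⌊1491/481⌋ = 3, remainder 48
⌊481/48⌋ = 10, remainder 1
⌊48/1⌋ = 48, remainder 0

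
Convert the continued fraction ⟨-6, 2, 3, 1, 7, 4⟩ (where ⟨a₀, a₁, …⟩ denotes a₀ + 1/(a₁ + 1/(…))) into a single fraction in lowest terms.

Collapse the nested fraction from the inside out:
Start with 4.
7 + 1/(4/1) = 7 + 1/4 = 29/4
1 + 1/(29/4) = 1 + 4/29 = 33/29
3 + 1/(33/29) = 3 + 29/33 = 128/33
2 + 1/(128/33) = 2 + 33/128 = 289/128
-6 + 1/(289/128) = -6 + 128/289 = -1606/289

-1606/289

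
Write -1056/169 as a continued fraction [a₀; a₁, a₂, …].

-1056 ÷ 169 → quotient -7, remainder 127
169 ÷ 127 → quotient 1, remainder 42
127 ÷ 42 → quotient 3, remainder 1
42 ÷ 1 → quotient 42, remainder 0

[-7; 1, 3, 42]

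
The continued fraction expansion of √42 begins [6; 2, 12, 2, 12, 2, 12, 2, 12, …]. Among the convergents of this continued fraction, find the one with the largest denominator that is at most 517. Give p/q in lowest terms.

337/52

List convergents until the denominator exceeds the bound:
a_0 = 6: 6/1  (≤ bound)
a_1 = 2: 13/2  (≤ bound)
a_2 = 12: 162/25  (≤ bound)
a_3 = 2: 337/52  (≤ bound)
a_4 = 12: 4206/649  (> 517, stop)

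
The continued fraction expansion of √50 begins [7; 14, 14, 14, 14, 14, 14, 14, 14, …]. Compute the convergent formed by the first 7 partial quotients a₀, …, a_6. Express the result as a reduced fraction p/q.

54608393/7722793

Compute successive convergents:
a_0 = 7: 7/1
a_1 = 14: 99/14
a_2 = 14: 1393/197
a_3 = 14: 19601/2772
a_4 = 14: 275807/39005
a_5 = 14: 3880899/548842
a_6 = 14: 54608393/7722793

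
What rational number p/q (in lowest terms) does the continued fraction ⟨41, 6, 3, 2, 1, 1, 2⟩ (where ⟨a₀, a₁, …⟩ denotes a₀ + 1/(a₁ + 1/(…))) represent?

a_0 = 41: 41/1
a_1 = 6: 247/6
a_2 = 3: 782/19
a_3 = 2: 1811/44
a_4 = 1: 2593/63
a_5 = 1: 4404/107
a_6 = 2: 11401/277

11401/277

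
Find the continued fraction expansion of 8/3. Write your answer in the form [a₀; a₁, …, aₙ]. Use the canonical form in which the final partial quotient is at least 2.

Apply division with remainder until the remainder is 0:
8 = 2·3 + 2, so a_0 = 2
3 = 1·2 + 1, so a_1 = 1
2 = 2·1 + 0, so a_2 = 2

[2; 1, 2]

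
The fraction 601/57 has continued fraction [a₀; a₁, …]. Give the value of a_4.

5

Repeatedly divide and take the remainder:
⌊601/57⌋ = 10, remainder 31
⌊57/31⌋ = 1, remainder 26
⌊31/26⌋ = 1, remainder 5
⌊26/5⌋ = 5, remainder 1
⌊5/1⌋ = 5, remainder 0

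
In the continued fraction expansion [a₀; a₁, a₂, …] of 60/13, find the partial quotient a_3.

1

Repeatedly divide and take the remainder:
60 = 4·13 + 8, so a_0 = 4
13 = 1·8 + 5, so a_1 = 1
8 = 1·5 + 3, so a_2 = 1
5 = 1·3 + 2, so a_3 = 1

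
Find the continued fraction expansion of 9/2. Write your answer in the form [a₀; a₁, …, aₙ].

[4; 2]

9 ÷ 2 → quotient 4, remainder 1
2 ÷ 1 → quotient 2, remainder 0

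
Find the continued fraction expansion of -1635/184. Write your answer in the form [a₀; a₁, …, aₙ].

[-9; 8, 1, 3, 5]

Apply division with remainder until the remainder is 0:
-1635 = -9·184 + 21, so a_0 = -9
184 = 8·21 + 16, so a_1 = 8
21 = 1·16 + 5, so a_2 = 1
16 = 3·5 + 1, so a_3 = 3
5 = 5·1 + 0, so a_4 = 5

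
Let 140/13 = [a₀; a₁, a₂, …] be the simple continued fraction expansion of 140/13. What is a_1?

1

140 ÷ 13 → quotient 10, remainder 10
13 ÷ 10 → quotient 1, remainder 3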